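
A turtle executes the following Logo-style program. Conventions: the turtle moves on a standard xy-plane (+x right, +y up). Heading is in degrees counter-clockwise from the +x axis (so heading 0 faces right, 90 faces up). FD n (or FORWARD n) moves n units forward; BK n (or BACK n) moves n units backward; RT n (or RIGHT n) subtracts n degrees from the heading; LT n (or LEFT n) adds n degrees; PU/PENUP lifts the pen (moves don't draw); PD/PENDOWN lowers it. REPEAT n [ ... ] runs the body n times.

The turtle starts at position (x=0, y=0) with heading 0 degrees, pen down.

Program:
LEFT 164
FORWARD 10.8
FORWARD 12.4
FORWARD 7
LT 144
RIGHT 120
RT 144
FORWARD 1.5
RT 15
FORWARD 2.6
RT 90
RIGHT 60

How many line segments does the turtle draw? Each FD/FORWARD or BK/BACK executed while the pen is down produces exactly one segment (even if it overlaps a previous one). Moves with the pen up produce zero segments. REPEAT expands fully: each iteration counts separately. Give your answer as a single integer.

Answer: 5

Derivation:
Executing turtle program step by step:
Start: pos=(0,0), heading=0, pen down
LT 164: heading 0 -> 164
FD 10.8: (0,0) -> (-10.382,2.977) [heading=164, draw]
FD 12.4: (-10.382,2.977) -> (-22.301,6.395) [heading=164, draw]
FD 7: (-22.301,6.395) -> (-29.03,8.324) [heading=164, draw]
LT 144: heading 164 -> 308
RT 120: heading 308 -> 188
RT 144: heading 188 -> 44
FD 1.5: (-29.03,8.324) -> (-27.951,9.366) [heading=44, draw]
RT 15: heading 44 -> 29
FD 2.6: (-27.951,9.366) -> (-25.677,10.627) [heading=29, draw]
RT 90: heading 29 -> 299
RT 60: heading 299 -> 239
Final: pos=(-25.677,10.627), heading=239, 5 segment(s) drawn
Segments drawn: 5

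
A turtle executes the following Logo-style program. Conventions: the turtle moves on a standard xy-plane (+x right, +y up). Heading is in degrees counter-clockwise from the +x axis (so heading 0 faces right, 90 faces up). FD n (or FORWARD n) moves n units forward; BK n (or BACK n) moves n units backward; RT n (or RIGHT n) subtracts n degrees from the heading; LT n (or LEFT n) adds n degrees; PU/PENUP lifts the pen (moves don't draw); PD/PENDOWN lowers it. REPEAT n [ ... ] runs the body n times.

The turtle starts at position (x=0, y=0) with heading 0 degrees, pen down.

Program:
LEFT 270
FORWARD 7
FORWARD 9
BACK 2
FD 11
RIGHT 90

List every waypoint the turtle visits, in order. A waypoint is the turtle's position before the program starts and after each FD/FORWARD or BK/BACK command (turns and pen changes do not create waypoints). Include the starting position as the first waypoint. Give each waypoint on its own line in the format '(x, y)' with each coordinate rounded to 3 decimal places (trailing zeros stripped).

Answer: (0, 0)
(0, -7)
(0, -16)
(0, -14)
(0, -25)

Derivation:
Executing turtle program step by step:
Start: pos=(0,0), heading=0, pen down
LT 270: heading 0 -> 270
FD 7: (0,0) -> (0,-7) [heading=270, draw]
FD 9: (0,-7) -> (0,-16) [heading=270, draw]
BK 2: (0,-16) -> (0,-14) [heading=270, draw]
FD 11: (0,-14) -> (0,-25) [heading=270, draw]
RT 90: heading 270 -> 180
Final: pos=(0,-25), heading=180, 4 segment(s) drawn
Waypoints (5 total):
(0, 0)
(0, -7)
(0, -16)
(0, -14)
(0, -25)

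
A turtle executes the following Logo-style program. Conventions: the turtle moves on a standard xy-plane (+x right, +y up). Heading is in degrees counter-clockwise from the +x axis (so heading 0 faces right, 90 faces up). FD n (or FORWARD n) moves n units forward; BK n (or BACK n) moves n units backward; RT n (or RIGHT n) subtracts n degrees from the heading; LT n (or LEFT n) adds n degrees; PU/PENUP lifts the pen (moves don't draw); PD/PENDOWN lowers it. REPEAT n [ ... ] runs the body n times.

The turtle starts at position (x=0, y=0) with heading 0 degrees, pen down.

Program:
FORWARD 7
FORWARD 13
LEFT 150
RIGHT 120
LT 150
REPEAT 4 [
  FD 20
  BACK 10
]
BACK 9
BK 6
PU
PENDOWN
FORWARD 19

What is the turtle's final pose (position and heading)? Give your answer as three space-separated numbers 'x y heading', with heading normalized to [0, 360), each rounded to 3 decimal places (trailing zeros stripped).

Executing turtle program step by step:
Start: pos=(0,0), heading=0, pen down
FD 7: (0,0) -> (7,0) [heading=0, draw]
FD 13: (7,0) -> (20,0) [heading=0, draw]
LT 150: heading 0 -> 150
RT 120: heading 150 -> 30
LT 150: heading 30 -> 180
REPEAT 4 [
  -- iteration 1/4 --
  FD 20: (20,0) -> (0,0) [heading=180, draw]
  BK 10: (0,0) -> (10,0) [heading=180, draw]
  -- iteration 2/4 --
  FD 20: (10,0) -> (-10,0) [heading=180, draw]
  BK 10: (-10,0) -> (0,0) [heading=180, draw]
  -- iteration 3/4 --
  FD 20: (0,0) -> (-20,0) [heading=180, draw]
  BK 10: (-20,0) -> (-10,0) [heading=180, draw]
  -- iteration 4/4 --
  FD 20: (-10,0) -> (-30,0) [heading=180, draw]
  BK 10: (-30,0) -> (-20,0) [heading=180, draw]
]
BK 9: (-20,0) -> (-11,0) [heading=180, draw]
BK 6: (-11,0) -> (-5,0) [heading=180, draw]
PU: pen up
PD: pen down
FD 19: (-5,0) -> (-24,0) [heading=180, draw]
Final: pos=(-24,0), heading=180, 13 segment(s) drawn

Answer: -24 0 180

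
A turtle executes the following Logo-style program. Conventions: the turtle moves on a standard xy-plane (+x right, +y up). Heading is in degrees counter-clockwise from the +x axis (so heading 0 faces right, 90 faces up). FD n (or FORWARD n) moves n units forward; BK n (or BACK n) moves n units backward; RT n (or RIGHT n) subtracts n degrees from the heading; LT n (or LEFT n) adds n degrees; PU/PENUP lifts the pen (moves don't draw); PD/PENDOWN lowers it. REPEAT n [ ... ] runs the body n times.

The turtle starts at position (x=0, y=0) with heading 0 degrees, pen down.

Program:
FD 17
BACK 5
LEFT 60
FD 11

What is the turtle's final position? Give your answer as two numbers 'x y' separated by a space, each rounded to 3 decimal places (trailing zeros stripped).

Executing turtle program step by step:
Start: pos=(0,0), heading=0, pen down
FD 17: (0,0) -> (17,0) [heading=0, draw]
BK 5: (17,0) -> (12,0) [heading=0, draw]
LT 60: heading 0 -> 60
FD 11: (12,0) -> (17.5,9.526) [heading=60, draw]
Final: pos=(17.5,9.526), heading=60, 3 segment(s) drawn

Answer: 17.5 9.526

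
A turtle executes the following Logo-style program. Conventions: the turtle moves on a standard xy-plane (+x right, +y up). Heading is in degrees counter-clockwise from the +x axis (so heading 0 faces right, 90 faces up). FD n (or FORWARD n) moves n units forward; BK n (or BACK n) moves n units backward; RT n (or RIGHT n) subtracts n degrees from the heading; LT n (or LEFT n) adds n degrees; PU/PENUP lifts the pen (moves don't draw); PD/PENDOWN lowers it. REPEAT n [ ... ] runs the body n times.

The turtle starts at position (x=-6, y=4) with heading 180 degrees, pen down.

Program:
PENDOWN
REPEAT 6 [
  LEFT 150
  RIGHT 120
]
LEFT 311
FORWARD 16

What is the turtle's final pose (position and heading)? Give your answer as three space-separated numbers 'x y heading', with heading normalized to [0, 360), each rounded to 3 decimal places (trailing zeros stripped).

Answer: 4.497 -8.075 311

Derivation:
Executing turtle program step by step:
Start: pos=(-6,4), heading=180, pen down
PD: pen down
REPEAT 6 [
  -- iteration 1/6 --
  LT 150: heading 180 -> 330
  RT 120: heading 330 -> 210
  -- iteration 2/6 --
  LT 150: heading 210 -> 0
  RT 120: heading 0 -> 240
  -- iteration 3/6 --
  LT 150: heading 240 -> 30
  RT 120: heading 30 -> 270
  -- iteration 4/6 --
  LT 150: heading 270 -> 60
  RT 120: heading 60 -> 300
  -- iteration 5/6 --
  LT 150: heading 300 -> 90
  RT 120: heading 90 -> 330
  -- iteration 6/6 --
  LT 150: heading 330 -> 120
  RT 120: heading 120 -> 0
]
LT 311: heading 0 -> 311
FD 16: (-6,4) -> (4.497,-8.075) [heading=311, draw]
Final: pos=(4.497,-8.075), heading=311, 1 segment(s) drawn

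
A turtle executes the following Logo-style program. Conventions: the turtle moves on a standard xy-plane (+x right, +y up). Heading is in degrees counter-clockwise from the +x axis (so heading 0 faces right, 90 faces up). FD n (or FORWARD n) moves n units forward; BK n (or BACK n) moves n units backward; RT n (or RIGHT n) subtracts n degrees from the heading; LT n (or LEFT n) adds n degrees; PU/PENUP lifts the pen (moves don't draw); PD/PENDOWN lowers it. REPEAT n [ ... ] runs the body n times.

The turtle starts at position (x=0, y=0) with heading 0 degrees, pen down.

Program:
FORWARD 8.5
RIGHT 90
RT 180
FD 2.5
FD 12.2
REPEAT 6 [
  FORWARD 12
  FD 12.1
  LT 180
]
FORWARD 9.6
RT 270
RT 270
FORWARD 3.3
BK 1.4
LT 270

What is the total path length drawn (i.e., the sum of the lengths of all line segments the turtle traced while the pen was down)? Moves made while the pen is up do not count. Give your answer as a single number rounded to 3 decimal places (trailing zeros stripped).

Executing turtle program step by step:
Start: pos=(0,0), heading=0, pen down
FD 8.5: (0,0) -> (8.5,0) [heading=0, draw]
RT 90: heading 0 -> 270
RT 180: heading 270 -> 90
FD 2.5: (8.5,0) -> (8.5,2.5) [heading=90, draw]
FD 12.2: (8.5,2.5) -> (8.5,14.7) [heading=90, draw]
REPEAT 6 [
  -- iteration 1/6 --
  FD 12: (8.5,14.7) -> (8.5,26.7) [heading=90, draw]
  FD 12.1: (8.5,26.7) -> (8.5,38.8) [heading=90, draw]
  LT 180: heading 90 -> 270
  -- iteration 2/6 --
  FD 12: (8.5,38.8) -> (8.5,26.8) [heading=270, draw]
  FD 12.1: (8.5,26.8) -> (8.5,14.7) [heading=270, draw]
  LT 180: heading 270 -> 90
  -- iteration 3/6 --
  FD 12: (8.5,14.7) -> (8.5,26.7) [heading=90, draw]
  FD 12.1: (8.5,26.7) -> (8.5,38.8) [heading=90, draw]
  LT 180: heading 90 -> 270
  -- iteration 4/6 --
  FD 12: (8.5,38.8) -> (8.5,26.8) [heading=270, draw]
  FD 12.1: (8.5,26.8) -> (8.5,14.7) [heading=270, draw]
  LT 180: heading 270 -> 90
  -- iteration 5/6 --
  FD 12: (8.5,14.7) -> (8.5,26.7) [heading=90, draw]
  FD 12.1: (8.5,26.7) -> (8.5,38.8) [heading=90, draw]
  LT 180: heading 90 -> 270
  -- iteration 6/6 --
  FD 12: (8.5,38.8) -> (8.5,26.8) [heading=270, draw]
  FD 12.1: (8.5,26.8) -> (8.5,14.7) [heading=270, draw]
  LT 180: heading 270 -> 90
]
FD 9.6: (8.5,14.7) -> (8.5,24.3) [heading=90, draw]
RT 270: heading 90 -> 180
RT 270: heading 180 -> 270
FD 3.3: (8.5,24.3) -> (8.5,21) [heading=270, draw]
BK 1.4: (8.5,21) -> (8.5,22.4) [heading=270, draw]
LT 270: heading 270 -> 180
Final: pos=(8.5,22.4), heading=180, 18 segment(s) drawn

Segment lengths:
  seg 1: (0,0) -> (8.5,0), length = 8.5
  seg 2: (8.5,0) -> (8.5,2.5), length = 2.5
  seg 3: (8.5,2.5) -> (8.5,14.7), length = 12.2
  seg 4: (8.5,14.7) -> (8.5,26.7), length = 12
  seg 5: (8.5,26.7) -> (8.5,38.8), length = 12.1
  seg 6: (8.5,38.8) -> (8.5,26.8), length = 12
  seg 7: (8.5,26.8) -> (8.5,14.7), length = 12.1
  seg 8: (8.5,14.7) -> (8.5,26.7), length = 12
  seg 9: (8.5,26.7) -> (8.5,38.8), length = 12.1
  seg 10: (8.5,38.8) -> (8.5,26.8), length = 12
  seg 11: (8.5,26.8) -> (8.5,14.7), length = 12.1
  seg 12: (8.5,14.7) -> (8.5,26.7), length = 12
  seg 13: (8.5,26.7) -> (8.5,38.8), length = 12.1
  seg 14: (8.5,38.8) -> (8.5,26.8), length = 12
  seg 15: (8.5,26.8) -> (8.5,14.7), length = 12.1
  seg 16: (8.5,14.7) -> (8.5,24.3), length = 9.6
  seg 17: (8.5,24.3) -> (8.5,21), length = 3.3
  seg 18: (8.5,21) -> (8.5,22.4), length = 1.4
Total = 182.1

Answer: 182.1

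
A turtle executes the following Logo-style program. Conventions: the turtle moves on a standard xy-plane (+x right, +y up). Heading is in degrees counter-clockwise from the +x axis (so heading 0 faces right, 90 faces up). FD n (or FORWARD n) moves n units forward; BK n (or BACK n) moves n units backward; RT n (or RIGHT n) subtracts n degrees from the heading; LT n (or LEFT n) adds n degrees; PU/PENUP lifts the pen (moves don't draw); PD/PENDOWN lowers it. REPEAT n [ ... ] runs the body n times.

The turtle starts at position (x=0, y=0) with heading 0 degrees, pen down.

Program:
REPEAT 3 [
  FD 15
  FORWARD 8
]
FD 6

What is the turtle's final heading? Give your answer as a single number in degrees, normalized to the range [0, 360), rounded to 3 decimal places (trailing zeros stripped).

Answer: 0

Derivation:
Executing turtle program step by step:
Start: pos=(0,0), heading=0, pen down
REPEAT 3 [
  -- iteration 1/3 --
  FD 15: (0,0) -> (15,0) [heading=0, draw]
  FD 8: (15,0) -> (23,0) [heading=0, draw]
  -- iteration 2/3 --
  FD 15: (23,0) -> (38,0) [heading=0, draw]
  FD 8: (38,0) -> (46,0) [heading=0, draw]
  -- iteration 3/3 --
  FD 15: (46,0) -> (61,0) [heading=0, draw]
  FD 8: (61,0) -> (69,0) [heading=0, draw]
]
FD 6: (69,0) -> (75,0) [heading=0, draw]
Final: pos=(75,0), heading=0, 7 segment(s) drawn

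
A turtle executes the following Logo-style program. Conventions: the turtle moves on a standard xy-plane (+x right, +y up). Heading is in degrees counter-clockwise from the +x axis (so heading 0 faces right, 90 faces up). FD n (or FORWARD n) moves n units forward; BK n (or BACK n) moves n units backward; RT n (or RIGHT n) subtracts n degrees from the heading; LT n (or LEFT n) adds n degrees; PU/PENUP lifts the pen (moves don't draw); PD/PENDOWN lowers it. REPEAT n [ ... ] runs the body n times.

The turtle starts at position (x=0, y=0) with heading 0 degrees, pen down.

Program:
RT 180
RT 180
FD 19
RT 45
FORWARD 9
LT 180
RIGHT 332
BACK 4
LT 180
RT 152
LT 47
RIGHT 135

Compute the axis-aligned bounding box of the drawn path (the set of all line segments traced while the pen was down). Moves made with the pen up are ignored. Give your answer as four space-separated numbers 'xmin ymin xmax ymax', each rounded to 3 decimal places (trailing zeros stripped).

Executing turtle program step by step:
Start: pos=(0,0), heading=0, pen down
RT 180: heading 0 -> 180
RT 180: heading 180 -> 0
FD 19: (0,0) -> (19,0) [heading=0, draw]
RT 45: heading 0 -> 315
FD 9: (19,0) -> (25.364,-6.364) [heading=315, draw]
LT 180: heading 315 -> 135
RT 332: heading 135 -> 163
BK 4: (25.364,-6.364) -> (29.189,-7.533) [heading=163, draw]
LT 180: heading 163 -> 343
RT 152: heading 343 -> 191
LT 47: heading 191 -> 238
RT 135: heading 238 -> 103
Final: pos=(29.189,-7.533), heading=103, 3 segment(s) drawn

Segment endpoints: x in {0, 19, 25.364, 29.189}, y in {-7.533, -6.364, 0, 0}
xmin=0, ymin=-7.533, xmax=29.189, ymax=0

Answer: 0 -7.533 29.189 0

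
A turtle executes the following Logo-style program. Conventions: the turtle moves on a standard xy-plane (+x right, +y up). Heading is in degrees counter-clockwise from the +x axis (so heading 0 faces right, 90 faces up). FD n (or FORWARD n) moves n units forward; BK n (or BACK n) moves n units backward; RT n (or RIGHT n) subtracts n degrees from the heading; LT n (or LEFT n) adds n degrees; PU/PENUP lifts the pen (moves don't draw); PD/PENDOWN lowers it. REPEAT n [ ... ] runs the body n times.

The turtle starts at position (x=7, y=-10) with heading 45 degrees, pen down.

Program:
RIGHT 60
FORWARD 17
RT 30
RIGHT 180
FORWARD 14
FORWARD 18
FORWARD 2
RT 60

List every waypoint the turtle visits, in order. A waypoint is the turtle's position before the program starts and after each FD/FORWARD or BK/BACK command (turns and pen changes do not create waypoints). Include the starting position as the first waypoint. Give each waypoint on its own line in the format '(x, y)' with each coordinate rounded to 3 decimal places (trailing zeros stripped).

Answer: (7, -10)
(23.421, -14.4)
(13.521, -4.5)
(0.793, 8.227)
(-0.621, 9.642)

Derivation:
Executing turtle program step by step:
Start: pos=(7,-10), heading=45, pen down
RT 60: heading 45 -> 345
FD 17: (7,-10) -> (23.421,-14.4) [heading=345, draw]
RT 30: heading 345 -> 315
RT 180: heading 315 -> 135
FD 14: (23.421,-14.4) -> (13.521,-4.5) [heading=135, draw]
FD 18: (13.521,-4.5) -> (0.793,8.227) [heading=135, draw]
FD 2: (0.793,8.227) -> (-0.621,9.642) [heading=135, draw]
RT 60: heading 135 -> 75
Final: pos=(-0.621,9.642), heading=75, 4 segment(s) drawn
Waypoints (5 total):
(7, -10)
(23.421, -14.4)
(13.521, -4.5)
(0.793, 8.227)
(-0.621, 9.642)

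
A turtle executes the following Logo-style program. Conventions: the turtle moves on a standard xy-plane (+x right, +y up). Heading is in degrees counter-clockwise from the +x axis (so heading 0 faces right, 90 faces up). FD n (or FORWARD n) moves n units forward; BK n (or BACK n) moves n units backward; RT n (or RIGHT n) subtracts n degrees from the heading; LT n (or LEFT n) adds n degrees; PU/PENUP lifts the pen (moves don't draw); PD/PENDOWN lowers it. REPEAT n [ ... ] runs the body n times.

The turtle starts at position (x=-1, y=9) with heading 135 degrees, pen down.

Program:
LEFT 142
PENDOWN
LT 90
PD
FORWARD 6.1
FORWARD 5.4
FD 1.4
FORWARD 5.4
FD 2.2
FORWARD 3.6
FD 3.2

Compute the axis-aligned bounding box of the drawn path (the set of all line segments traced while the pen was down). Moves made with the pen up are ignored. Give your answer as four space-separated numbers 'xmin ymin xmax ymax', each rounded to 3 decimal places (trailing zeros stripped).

Answer: -1 9 26.097 12.327

Derivation:
Executing turtle program step by step:
Start: pos=(-1,9), heading=135, pen down
LT 142: heading 135 -> 277
PD: pen down
LT 90: heading 277 -> 7
PD: pen down
FD 6.1: (-1,9) -> (5.055,9.743) [heading=7, draw]
FD 5.4: (5.055,9.743) -> (10.414,10.401) [heading=7, draw]
FD 1.4: (10.414,10.401) -> (11.804,10.572) [heading=7, draw]
FD 5.4: (11.804,10.572) -> (17.164,11.23) [heading=7, draw]
FD 2.2: (17.164,11.23) -> (19.347,11.498) [heading=7, draw]
FD 3.6: (19.347,11.498) -> (22.92,11.937) [heading=7, draw]
FD 3.2: (22.92,11.937) -> (26.097,12.327) [heading=7, draw]
Final: pos=(26.097,12.327), heading=7, 7 segment(s) drawn

Segment endpoints: x in {-1, 5.055, 10.414, 11.804, 17.164, 19.347, 22.92, 26.097}, y in {9, 9.743, 10.401, 10.572, 11.23, 11.498, 11.937, 12.327}
xmin=-1, ymin=9, xmax=26.097, ymax=12.327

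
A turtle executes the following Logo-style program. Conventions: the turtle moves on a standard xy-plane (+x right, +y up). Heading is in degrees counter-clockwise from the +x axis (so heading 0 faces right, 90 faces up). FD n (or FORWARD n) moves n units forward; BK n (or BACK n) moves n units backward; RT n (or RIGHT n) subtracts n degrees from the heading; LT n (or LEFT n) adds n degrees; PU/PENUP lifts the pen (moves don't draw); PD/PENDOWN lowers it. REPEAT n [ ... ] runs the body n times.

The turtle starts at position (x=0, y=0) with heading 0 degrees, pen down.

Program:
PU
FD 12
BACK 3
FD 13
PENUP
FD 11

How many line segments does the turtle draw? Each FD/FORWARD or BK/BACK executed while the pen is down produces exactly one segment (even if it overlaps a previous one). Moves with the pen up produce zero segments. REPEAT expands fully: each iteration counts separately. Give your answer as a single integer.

Executing turtle program step by step:
Start: pos=(0,0), heading=0, pen down
PU: pen up
FD 12: (0,0) -> (12,0) [heading=0, move]
BK 3: (12,0) -> (9,0) [heading=0, move]
FD 13: (9,0) -> (22,0) [heading=0, move]
PU: pen up
FD 11: (22,0) -> (33,0) [heading=0, move]
Final: pos=(33,0), heading=0, 0 segment(s) drawn
Segments drawn: 0

Answer: 0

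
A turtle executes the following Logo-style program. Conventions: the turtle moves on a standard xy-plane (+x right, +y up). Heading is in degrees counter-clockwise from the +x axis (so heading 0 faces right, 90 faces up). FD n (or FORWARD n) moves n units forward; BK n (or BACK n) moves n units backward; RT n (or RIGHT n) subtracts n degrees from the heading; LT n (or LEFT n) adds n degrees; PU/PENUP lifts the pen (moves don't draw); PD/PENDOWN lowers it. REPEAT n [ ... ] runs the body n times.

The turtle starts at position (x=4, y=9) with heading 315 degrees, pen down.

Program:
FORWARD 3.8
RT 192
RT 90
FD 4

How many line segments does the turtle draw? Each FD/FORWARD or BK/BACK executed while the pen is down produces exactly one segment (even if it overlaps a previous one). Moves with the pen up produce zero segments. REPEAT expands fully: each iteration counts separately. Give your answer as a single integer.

Executing turtle program step by step:
Start: pos=(4,9), heading=315, pen down
FD 3.8: (4,9) -> (6.687,6.313) [heading=315, draw]
RT 192: heading 315 -> 123
RT 90: heading 123 -> 33
FD 4: (6.687,6.313) -> (10.042,8.492) [heading=33, draw]
Final: pos=(10.042,8.492), heading=33, 2 segment(s) drawn
Segments drawn: 2

Answer: 2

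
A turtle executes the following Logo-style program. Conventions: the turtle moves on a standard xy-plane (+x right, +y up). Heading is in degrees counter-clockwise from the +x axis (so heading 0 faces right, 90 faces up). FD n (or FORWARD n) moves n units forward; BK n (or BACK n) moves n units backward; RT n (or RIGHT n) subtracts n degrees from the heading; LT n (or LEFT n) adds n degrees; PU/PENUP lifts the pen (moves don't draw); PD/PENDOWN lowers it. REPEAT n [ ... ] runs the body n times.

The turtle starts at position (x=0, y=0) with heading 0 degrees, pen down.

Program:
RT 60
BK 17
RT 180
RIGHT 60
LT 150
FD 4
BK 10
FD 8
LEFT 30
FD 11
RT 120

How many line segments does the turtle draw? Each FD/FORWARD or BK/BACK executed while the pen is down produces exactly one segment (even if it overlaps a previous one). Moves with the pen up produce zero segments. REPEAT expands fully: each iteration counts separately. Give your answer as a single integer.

Answer: 5

Derivation:
Executing turtle program step by step:
Start: pos=(0,0), heading=0, pen down
RT 60: heading 0 -> 300
BK 17: (0,0) -> (-8.5,14.722) [heading=300, draw]
RT 180: heading 300 -> 120
RT 60: heading 120 -> 60
LT 150: heading 60 -> 210
FD 4: (-8.5,14.722) -> (-11.964,12.722) [heading=210, draw]
BK 10: (-11.964,12.722) -> (-3.304,17.722) [heading=210, draw]
FD 8: (-3.304,17.722) -> (-10.232,13.722) [heading=210, draw]
LT 30: heading 210 -> 240
FD 11: (-10.232,13.722) -> (-15.732,4.196) [heading=240, draw]
RT 120: heading 240 -> 120
Final: pos=(-15.732,4.196), heading=120, 5 segment(s) drawn
Segments drawn: 5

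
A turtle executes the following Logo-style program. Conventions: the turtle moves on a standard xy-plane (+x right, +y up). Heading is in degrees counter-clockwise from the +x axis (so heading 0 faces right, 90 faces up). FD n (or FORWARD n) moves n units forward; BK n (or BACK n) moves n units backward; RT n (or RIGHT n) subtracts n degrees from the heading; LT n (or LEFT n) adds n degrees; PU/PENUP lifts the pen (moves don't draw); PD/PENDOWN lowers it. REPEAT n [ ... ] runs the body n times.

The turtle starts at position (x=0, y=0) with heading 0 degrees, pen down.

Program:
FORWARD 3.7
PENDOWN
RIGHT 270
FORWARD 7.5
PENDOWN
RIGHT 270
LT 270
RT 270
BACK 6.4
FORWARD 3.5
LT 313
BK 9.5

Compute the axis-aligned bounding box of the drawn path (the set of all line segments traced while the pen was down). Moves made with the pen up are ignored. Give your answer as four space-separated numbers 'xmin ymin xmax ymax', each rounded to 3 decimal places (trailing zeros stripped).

Answer: 0 0 13.079 7.5

Derivation:
Executing turtle program step by step:
Start: pos=(0,0), heading=0, pen down
FD 3.7: (0,0) -> (3.7,0) [heading=0, draw]
PD: pen down
RT 270: heading 0 -> 90
FD 7.5: (3.7,0) -> (3.7,7.5) [heading=90, draw]
PD: pen down
RT 270: heading 90 -> 180
LT 270: heading 180 -> 90
RT 270: heading 90 -> 180
BK 6.4: (3.7,7.5) -> (10.1,7.5) [heading=180, draw]
FD 3.5: (10.1,7.5) -> (6.6,7.5) [heading=180, draw]
LT 313: heading 180 -> 133
BK 9.5: (6.6,7.5) -> (13.079,0.552) [heading=133, draw]
Final: pos=(13.079,0.552), heading=133, 5 segment(s) drawn

Segment endpoints: x in {0, 3.7, 3.7, 6.6, 10.1, 13.079}, y in {0, 0.552, 7.5, 7.5, 7.5}
xmin=0, ymin=0, xmax=13.079, ymax=7.5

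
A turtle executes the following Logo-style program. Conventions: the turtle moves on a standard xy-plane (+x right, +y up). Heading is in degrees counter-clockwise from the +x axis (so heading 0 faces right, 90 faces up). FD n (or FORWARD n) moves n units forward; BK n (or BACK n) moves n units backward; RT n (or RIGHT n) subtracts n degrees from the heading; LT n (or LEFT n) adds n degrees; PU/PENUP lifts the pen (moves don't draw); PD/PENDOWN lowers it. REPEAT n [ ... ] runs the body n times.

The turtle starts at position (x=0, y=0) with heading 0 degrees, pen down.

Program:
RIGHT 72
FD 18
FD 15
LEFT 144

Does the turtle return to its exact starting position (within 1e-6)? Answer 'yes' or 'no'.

Answer: no

Derivation:
Executing turtle program step by step:
Start: pos=(0,0), heading=0, pen down
RT 72: heading 0 -> 288
FD 18: (0,0) -> (5.562,-17.119) [heading=288, draw]
FD 15: (5.562,-17.119) -> (10.198,-31.385) [heading=288, draw]
LT 144: heading 288 -> 72
Final: pos=(10.198,-31.385), heading=72, 2 segment(s) drawn

Start position: (0, 0)
Final position: (10.198, -31.385)
Distance = 33; >= 1e-6 -> NOT closed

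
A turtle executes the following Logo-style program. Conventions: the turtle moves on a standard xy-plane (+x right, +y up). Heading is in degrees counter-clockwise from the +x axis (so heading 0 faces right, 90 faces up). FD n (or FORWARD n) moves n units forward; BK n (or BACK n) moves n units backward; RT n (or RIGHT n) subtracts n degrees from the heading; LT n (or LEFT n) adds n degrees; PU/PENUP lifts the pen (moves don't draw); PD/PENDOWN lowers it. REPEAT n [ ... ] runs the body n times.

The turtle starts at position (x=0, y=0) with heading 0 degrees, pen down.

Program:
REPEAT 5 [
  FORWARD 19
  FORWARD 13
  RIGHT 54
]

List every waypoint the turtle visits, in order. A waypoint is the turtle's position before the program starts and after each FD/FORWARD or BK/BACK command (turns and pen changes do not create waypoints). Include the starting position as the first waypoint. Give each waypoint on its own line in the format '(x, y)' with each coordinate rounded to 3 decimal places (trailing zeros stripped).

Answer: (0, 0)
(19, 0)
(32, 0)
(43.168, -15.371)
(50.809, -25.889)
(44.938, -43.959)
(40.921, -56.322)
(22.851, -62.194)
(10.487, -66.211)
(-4.885, -55.043)
(-15.402, -47.402)

Derivation:
Executing turtle program step by step:
Start: pos=(0,0), heading=0, pen down
REPEAT 5 [
  -- iteration 1/5 --
  FD 19: (0,0) -> (19,0) [heading=0, draw]
  FD 13: (19,0) -> (32,0) [heading=0, draw]
  RT 54: heading 0 -> 306
  -- iteration 2/5 --
  FD 19: (32,0) -> (43.168,-15.371) [heading=306, draw]
  FD 13: (43.168,-15.371) -> (50.809,-25.889) [heading=306, draw]
  RT 54: heading 306 -> 252
  -- iteration 3/5 --
  FD 19: (50.809,-25.889) -> (44.938,-43.959) [heading=252, draw]
  FD 13: (44.938,-43.959) -> (40.921,-56.322) [heading=252, draw]
  RT 54: heading 252 -> 198
  -- iteration 4/5 --
  FD 19: (40.921,-56.322) -> (22.851,-62.194) [heading=198, draw]
  FD 13: (22.851,-62.194) -> (10.487,-66.211) [heading=198, draw]
  RT 54: heading 198 -> 144
  -- iteration 5/5 --
  FD 19: (10.487,-66.211) -> (-4.885,-55.043) [heading=144, draw]
  FD 13: (-4.885,-55.043) -> (-15.402,-47.402) [heading=144, draw]
  RT 54: heading 144 -> 90
]
Final: pos=(-15.402,-47.402), heading=90, 10 segment(s) drawn
Waypoints (11 total):
(0, 0)
(19, 0)
(32, 0)
(43.168, -15.371)
(50.809, -25.889)
(44.938, -43.959)
(40.921, -56.322)
(22.851, -62.194)
(10.487, -66.211)
(-4.885, -55.043)
(-15.402, -47.402)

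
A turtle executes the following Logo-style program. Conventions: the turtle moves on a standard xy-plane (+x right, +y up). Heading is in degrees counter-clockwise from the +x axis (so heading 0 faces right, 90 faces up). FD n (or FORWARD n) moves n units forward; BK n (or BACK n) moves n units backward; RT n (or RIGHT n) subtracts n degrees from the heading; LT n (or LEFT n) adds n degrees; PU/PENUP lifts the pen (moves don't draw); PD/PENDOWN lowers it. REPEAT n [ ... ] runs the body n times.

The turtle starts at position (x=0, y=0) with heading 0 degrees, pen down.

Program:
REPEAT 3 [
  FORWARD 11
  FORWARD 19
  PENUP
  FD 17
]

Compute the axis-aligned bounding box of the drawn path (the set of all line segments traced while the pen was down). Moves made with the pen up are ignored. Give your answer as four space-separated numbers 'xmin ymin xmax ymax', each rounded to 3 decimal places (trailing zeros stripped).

Executing turtle program step by step:
Start: pos=(0,0), heading=0, pen down
REPEAT 3 [
  -- iteration 1/3 --
  FD 11: (0,0) -> (11,0) [heading=0, draw]
  FD 19: (11,0) -> (30,0) [heading=0, draw]
  PU: pen up
  FD 17: (30,0) -> (47,0) [heading=0, move]
  -- iteration 2/3 --
  FD 11: (47,0) -> (58,0) [heading=0, move]
  FD 19: (58,0) -> (77,0) [heading=0, move]
  PU: pen up
  FD 17: (77,0) -> (94,0) [heading=0, move]
  -- iteration 3/3 --
  FD 11: (94,0) -> (105,0) [heading=0, move]
  FD 19: (105,0) -> (124,0) [heading=0, move]
  PU: pen up
  FD 17: (124,0) -> (141,0) [heading=0, move]
]
Final: pos=(141,0), heading=0, 2 segment(s) drawn

Segment endpoints: x in {0, 11, 30}, y in {0}
xmin=0, ymin=0, xmax=30, ymax=0

Answer: 0 0 30 0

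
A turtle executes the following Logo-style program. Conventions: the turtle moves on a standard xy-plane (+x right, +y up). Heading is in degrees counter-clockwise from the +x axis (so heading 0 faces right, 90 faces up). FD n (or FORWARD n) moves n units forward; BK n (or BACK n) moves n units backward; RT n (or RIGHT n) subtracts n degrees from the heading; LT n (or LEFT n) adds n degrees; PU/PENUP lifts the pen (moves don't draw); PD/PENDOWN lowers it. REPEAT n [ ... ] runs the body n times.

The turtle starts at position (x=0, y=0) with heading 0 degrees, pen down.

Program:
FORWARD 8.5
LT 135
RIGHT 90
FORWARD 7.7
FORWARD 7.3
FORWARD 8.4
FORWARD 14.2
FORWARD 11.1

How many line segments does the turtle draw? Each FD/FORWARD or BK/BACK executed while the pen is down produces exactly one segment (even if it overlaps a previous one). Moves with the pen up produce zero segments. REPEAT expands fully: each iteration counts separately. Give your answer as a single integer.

Executing turtle program step by step:
Start: pos=(0,0), heading=0, pen down
FD 8.5: (0,0) -> (8.5,0) [heading=0, draw]
LT 135: heading 0 -> 135
RT 90: heading 135 -> 45
FD 7.7: (8.5,0) -> (13.945,5.445) [heading=45, draw]
FD 7.3: (13.945,5.445) -> (19.107,10.607) [heading=45, draw]
FD 8.4: (19.107,10.607) -> (25.046,16.546) [heading=45, draw]
FD 14.2: (25.046,16.546) -> (35.087,26.587) [heading=45, draw]
FD 11.1: (35.087,26.587) -> (42.936,34.436) [heading=45, draw]
Final: pos=(42.936,34.436), heading=45, 6 segment(s) drawn
Segments drawn: 6

Answer: 6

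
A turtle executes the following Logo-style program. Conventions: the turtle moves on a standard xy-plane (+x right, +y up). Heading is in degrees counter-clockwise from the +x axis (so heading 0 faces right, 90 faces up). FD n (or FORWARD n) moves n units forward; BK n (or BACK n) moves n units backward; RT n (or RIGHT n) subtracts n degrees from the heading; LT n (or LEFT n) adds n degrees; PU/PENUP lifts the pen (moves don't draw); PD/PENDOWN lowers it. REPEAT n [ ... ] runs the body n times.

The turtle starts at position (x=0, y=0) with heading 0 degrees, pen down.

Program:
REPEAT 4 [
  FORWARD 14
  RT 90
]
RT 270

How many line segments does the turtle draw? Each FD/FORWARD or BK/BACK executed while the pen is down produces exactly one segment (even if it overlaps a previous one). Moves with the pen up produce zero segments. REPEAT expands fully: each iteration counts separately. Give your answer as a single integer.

Executing turtle program step by step:
Start: pos=(0,0), heading=0, pen down
REPEAT 4 [
  -- iteration 1/4 --
  FD 14: (0,0) -> (14,0) [heading=0, draw]
  RT 90: heading 0 -> 270
  -- iteration 2/4 --
  FD 14: (14,0) -> (14,-14) [heading=270, draw]
  RT 90: heading 270 -> 180
  -- iteration 3/4 --
  FD 14: (14,-14) -> (0,-14) [heading=180, draw]
  RT 90: heading 180 -> 90
  -- iteration 4/4 --
  FD 14: (0,-14) -> (0,0) [heading=90, draw]
  RT 90: heading 90 -> 0
]
RT 270: heading 0 -> 90
Final: pos=(0,0), heading=90, 4 segment(s) drawn
Segments drawn: 4

Answer: 4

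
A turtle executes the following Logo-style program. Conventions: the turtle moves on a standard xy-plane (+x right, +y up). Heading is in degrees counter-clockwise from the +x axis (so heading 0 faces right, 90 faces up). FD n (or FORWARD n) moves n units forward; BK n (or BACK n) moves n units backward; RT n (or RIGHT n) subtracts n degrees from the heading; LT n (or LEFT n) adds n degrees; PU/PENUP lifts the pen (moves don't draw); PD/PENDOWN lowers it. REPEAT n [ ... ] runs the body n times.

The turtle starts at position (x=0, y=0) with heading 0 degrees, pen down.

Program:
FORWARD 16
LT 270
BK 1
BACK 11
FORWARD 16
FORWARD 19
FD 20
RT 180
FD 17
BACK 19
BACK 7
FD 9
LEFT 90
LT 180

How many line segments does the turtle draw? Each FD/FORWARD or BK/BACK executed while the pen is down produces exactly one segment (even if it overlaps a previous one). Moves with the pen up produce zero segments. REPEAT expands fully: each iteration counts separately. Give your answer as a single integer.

Answer: 10

Derivation:
Executing turtle program step by step:
Start: pos=(0,0), heading=0, pen down
FD 16: (0,0) -> (16,0) [heading=0, draw]
LT 270: heading 0 -> 270
BK 1: (16,0) -> (16,1) [heading=270, draw]
BK 11: (16,1) -> (16,12) [heading=270, draw]
FD 16: (16,12) -> (16,-4) [heading=270, draw]
FD 19: (16,-4) -> (16,-23) [heading=270, draw]
FD 20: (16,-23) -> (16,-43) [heading=270, draw]
RT 180: heading 270 -> 90
FD 17: (16,-43) -> (16,-26) [heading=90, draw]
BK 19: (16,-26) -> (16,-45) [heading=90, draw]
BK 7: (16,-45) -> (16,-52) [heading=90, draw]
FD 9: (16,-52) -> (16,-43) [heading=90, draw]
LT 90: heading 90 -> 180
LT 180: heading 180 -> 0
Final: pos=(16,-43), heading=0, 10 segment(s) drawn
Segments drawn: 10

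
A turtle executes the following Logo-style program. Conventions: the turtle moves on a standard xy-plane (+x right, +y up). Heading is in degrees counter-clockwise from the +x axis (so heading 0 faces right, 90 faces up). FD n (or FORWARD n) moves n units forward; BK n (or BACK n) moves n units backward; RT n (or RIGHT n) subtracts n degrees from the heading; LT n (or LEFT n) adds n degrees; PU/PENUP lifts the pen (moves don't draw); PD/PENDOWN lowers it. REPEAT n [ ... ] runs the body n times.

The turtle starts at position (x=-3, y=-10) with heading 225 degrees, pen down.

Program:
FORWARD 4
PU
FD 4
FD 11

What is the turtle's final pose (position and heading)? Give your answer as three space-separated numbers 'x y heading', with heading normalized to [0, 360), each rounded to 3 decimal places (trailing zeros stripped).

Answer: -16.435 -23.435 225

Derivation:
Executing turtle program step by step:
Start: pos=(-3,-10), heading=225, pen down
FD 4: (-3,-10) -> (-5.828,-12.828) [heading=225, draw]
PU: pen up
FD 4: (-5.828,-12.828) -> (-8.657,-15.657) [heading=225, move]
FD 11: (-8.657,-15.657) -> (-16.435,-23.435) [heading=225, move]
Final: pos=(-16.435,-23.435), heading=225, 1 segment(s) drawn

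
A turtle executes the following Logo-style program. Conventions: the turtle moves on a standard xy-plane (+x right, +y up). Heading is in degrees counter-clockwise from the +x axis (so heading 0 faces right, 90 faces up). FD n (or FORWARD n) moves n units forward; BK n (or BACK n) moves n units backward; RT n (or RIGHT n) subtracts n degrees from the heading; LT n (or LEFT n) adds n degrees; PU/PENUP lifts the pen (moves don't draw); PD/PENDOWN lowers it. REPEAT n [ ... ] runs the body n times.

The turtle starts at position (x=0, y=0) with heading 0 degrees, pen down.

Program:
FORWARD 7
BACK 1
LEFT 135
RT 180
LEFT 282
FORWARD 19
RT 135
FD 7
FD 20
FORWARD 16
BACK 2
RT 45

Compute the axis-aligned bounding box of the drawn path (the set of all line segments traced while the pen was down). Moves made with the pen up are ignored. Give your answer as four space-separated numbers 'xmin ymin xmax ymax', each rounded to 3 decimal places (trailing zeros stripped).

Executing turtle program step by step:
Start: pos=(0,0), heading=0, pen down
FD 7: (0,0) -> (7,0) [heading=0, draw]
BK 1: (7,0) -> (6,0) [heading=0, draw]
LT 135: heading 0 -> 135
RT 180: heading 135 -> 315
LT 282: heading 315 -> 237
FD 19: (6,0) -> (-4.348,-15.935) [heading=237, draw]
RT 135: heading 237 -> 102
FD 7: (-4.348,-15.935) -> (-5.804,-9.088) [heading=102, draw]
FD 20: (-5.804,-9.088) -> (-9.962,10.475) [heading=102, draw]
FD 16: (-9.962,10.475) -> (-13.288,26.126) [heading=102, draw]
BK 2: (-13.288,26.126) -> (-12.873,24.169) [heading=102, draw]
RT 45: heading 102 -> 57
Final: pos=(-12.873,24.169), heading=57, 7 segment(s) drawn

Segment endpoints: x in {-13.288, -12.873, -9.962, -5.804, -4.348, 0, 6, 7}, y in {-15.935, -9.088, 0, 10.475, 24.169, 26.126}
xmin=-13.288, ymin=-15.935, xmax=7, ymax=26.126

Answer: -13.288 -15.935 7 26.126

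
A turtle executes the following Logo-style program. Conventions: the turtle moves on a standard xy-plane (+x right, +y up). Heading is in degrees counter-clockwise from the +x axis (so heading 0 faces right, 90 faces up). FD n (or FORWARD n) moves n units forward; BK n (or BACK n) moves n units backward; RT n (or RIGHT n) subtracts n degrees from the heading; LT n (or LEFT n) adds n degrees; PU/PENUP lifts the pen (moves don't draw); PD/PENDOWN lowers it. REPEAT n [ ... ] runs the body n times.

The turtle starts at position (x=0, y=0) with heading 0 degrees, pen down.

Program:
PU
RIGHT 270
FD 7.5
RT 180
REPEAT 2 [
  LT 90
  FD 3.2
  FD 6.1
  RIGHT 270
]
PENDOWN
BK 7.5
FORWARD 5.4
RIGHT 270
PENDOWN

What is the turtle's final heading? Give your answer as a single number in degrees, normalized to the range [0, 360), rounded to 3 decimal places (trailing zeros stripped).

Executing turtle program step by step:
Start: pos=(0,0), heading=0, pen down
PU: pen up
RT 270: heading 0 -> 90
FD 7.5: (0,0) -> (0,7.5) [heading=90, move]
RT 180: heading 90 -> 270
REPEAT 2 [
  -- iteration 1/2 --
  LT 90: heading 270 -> 0
  FD 3.2: (0,7.5) -> (3.2,7.5) [heading=0, move]
  FD 6.1: (3.2,7.5) -> (9.3,7.5) [heading=0, move]
  RT 270: heading 0 -> 90
  -- iteration 2/2 --
  LT 90: heading 90 -> 180
  FD 3.2: (9.3,7.5) -> (6.1,7.5) [heading=180, move]
  FD 6.1: (6.1,7.5) -> (0,7.5) [heading=180, move]
  RT 270: heading 180 -> 270
]
PD: pen down
BK 7.5: (0,7.5) -> (0,15) [heading=270, draw]
FD 5.4: (0,15) -> (0,9.6) [heading=270, draw]
RT 270: heading 270 -> 0
PD: pen down
Final: pos=(0,9.6), heading=0, 2 segment(s) drawn

Answer: 0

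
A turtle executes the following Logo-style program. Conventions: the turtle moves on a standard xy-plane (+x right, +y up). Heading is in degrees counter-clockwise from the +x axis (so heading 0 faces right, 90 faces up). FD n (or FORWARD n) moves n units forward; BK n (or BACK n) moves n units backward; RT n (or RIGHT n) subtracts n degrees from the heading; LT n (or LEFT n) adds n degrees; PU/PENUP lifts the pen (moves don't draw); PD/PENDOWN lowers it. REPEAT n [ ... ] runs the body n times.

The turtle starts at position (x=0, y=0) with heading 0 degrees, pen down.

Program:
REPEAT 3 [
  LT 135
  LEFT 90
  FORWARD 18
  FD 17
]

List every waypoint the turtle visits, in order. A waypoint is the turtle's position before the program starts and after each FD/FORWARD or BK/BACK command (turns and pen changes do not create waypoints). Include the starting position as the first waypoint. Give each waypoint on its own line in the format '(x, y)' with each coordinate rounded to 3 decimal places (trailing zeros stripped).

Executing turtle program step by step:
Start: pos=(0,0), heading=0, pen down
REPEAT 3 [
  -- iteration 1/3 --
  LT 135: heading 0 -> 135
  LT 90: heading 135 -> 225
  FD 18: (0,0) -> (-12.728,-12.728) [heading=225, draw]
  FD 17: (-12.728,-12.728) -> (-24.749,-24.749) [heading=225, draw]
  -- iteration 2/3 --
  LT 135: heading 225 -> 0
  LT 90: heading 0 -> 90
  FD 18: (-24.749,-24.749) -> (-24.749,-6.749) [heading=90, draw]
  FD 17: (-24.749,-6.749) -> (-24.749,10.251) [heading=90, draw]
  -- iteration 3/3 --
  LT 135: heading 90 -> 225
  LT 90: heading 225 -> 315
  FD 18: (-24.749,10.251) -> (-12.021,-2.477) [heading=315, draw]
  FD 17: (-12.021,-2.477) -> (0,-14.497) [heading=315, draw]
]
Final: pos=(0,-14.497), heading=315, 6 segment(s) drawn
Waypoints (7 total):
(0, 0)
(-12.728, -12.728)
(-24.749, -24.749)
(-24.749, -6.749)
(-24.749, 10.251)
(-12.021, -2.477)
(0, -14.497)

Answer: (0, 0)
(-12.728, -12.728)
(-24.749, -24.749)
(-24.749, -6.749)
(-24.749, 10.251)
(-12.021, -2.477)
(0, -14.497)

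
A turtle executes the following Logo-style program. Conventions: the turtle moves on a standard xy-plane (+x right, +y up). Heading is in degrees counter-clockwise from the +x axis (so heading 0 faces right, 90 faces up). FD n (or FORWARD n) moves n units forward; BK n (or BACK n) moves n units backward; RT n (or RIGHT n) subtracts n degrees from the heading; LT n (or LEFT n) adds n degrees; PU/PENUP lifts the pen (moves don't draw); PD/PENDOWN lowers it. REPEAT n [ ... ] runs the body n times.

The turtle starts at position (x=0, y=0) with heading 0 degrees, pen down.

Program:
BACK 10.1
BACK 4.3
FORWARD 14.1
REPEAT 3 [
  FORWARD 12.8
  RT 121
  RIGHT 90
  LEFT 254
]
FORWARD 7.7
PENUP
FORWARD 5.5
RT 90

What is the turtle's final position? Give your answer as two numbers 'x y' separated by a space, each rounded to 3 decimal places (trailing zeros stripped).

Answer: 14.447 31.757

Derivation:
Executing turtle program step by step:
Start: pos=(0,0), heading=0, pen down
BK 10.1: (0,0) -> (-10.1,0) [heading=0, draw]
BK 4.3: (-10.1,0) -> (-14.4,0) [heading=0, draw]
FD 14.1: (-14.4,0) -> (-0.3,0) [heading=0, draw]
REPEAT 3 [
  -- iteration 1/3 --
  FD 12.8: (-0.3,0) -> (12.5,0) [heading=0, draw]
  RT 121: heading 0 -> 239
  RT 90: heading 239 -> 149
  LT 254: heading 149 -> 43
  -- iteration 2/3 --
  FD 12.8: (12.5,0) -> (21.861,8.73) [heading=43, draw]
  RT 121: heading 43 -> 282
  RT 90: heading 282 -> 192
  LT 254: heading 192 -> 86
  -- iteration 3/3 --
  FD 12.8: (21.861,8.73) -> (22.754,21.498) [heading=86, draw]
  RT 121: heading 86 -> 325
  RT 90: heading 325 -> 235
  LT 254: heading 235 -> 129
]
FD 7.7: (22.754,21.498) -> (17.908,27.482) [heading=129, draw]
PU: pen up
FD 5.5: (17.908,27.482) -> (14.447,31.757) [heading=129, move]
RT 90: heading 129 -> 39
Final: pos=(14.447,31.757), heading=39, 7 segment(s) drawn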